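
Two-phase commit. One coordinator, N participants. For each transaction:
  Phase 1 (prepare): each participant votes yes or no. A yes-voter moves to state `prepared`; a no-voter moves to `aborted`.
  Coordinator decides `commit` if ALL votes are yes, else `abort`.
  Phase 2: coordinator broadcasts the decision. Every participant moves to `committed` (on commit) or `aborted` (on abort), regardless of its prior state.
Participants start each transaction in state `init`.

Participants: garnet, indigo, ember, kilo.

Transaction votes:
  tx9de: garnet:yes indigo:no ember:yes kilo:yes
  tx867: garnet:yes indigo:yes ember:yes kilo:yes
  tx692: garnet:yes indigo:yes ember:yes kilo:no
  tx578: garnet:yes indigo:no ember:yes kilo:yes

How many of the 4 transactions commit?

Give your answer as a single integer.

tx9de: no from indigo -> abort (commits=0)
tx867: all yes -> commit (commits=1)
tx692: no from kilo -> abort (commits=1)
tx578: no from indigo -> abort (commits=1)

Answer: 1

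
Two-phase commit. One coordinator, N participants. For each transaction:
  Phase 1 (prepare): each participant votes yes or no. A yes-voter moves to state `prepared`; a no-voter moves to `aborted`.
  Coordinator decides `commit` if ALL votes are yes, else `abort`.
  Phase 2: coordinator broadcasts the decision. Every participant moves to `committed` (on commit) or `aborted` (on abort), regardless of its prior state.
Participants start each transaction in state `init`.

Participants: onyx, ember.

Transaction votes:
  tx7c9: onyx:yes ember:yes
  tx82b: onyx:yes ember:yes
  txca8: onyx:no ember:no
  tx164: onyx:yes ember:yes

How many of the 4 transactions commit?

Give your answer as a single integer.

Answer: 3

Derivation:
tx7c9: all yes -> commit (commits=1)
tx82b: all yes -> commit (commits=2)
txca8: no from onyx, ember -> abort (commits=2)
tx164: all yes -> commit (commits=3)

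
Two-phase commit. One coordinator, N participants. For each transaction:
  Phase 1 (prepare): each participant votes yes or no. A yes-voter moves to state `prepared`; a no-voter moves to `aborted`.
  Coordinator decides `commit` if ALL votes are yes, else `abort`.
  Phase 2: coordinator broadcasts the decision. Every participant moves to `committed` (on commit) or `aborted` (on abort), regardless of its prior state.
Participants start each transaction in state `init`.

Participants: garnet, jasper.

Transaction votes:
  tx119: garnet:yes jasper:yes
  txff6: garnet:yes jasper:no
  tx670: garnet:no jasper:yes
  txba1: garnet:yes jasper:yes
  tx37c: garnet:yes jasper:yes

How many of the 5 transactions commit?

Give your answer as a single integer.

Answer: 3

Derivation:
tx119: all yes -> commit (commits=1)
txff6: no from jasper -> abort (commits=1)
tx670: no from garnet -> abort (commits=1)
txba1: all yes -> commit (commits=2)
tx37c: all yes -> commit (commits=3)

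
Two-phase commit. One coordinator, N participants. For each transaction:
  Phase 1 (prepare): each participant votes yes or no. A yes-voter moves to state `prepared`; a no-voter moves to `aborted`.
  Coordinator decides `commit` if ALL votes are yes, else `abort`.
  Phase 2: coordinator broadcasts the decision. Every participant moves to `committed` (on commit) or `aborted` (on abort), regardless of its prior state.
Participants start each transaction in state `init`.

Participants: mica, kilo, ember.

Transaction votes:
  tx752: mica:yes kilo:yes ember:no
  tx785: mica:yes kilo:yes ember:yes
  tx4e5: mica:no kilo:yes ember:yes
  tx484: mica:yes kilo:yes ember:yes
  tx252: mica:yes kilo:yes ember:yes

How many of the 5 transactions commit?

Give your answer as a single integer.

tx752: no from ember -> abort (commits=0)
tx785: all yes -> commit (commits=1)
tx4e5: no from mica -> abort (commits=1)
tx484: all yes -> commit (commits=2)
tx252: all yes -> commit (commits=3)

Answer: 3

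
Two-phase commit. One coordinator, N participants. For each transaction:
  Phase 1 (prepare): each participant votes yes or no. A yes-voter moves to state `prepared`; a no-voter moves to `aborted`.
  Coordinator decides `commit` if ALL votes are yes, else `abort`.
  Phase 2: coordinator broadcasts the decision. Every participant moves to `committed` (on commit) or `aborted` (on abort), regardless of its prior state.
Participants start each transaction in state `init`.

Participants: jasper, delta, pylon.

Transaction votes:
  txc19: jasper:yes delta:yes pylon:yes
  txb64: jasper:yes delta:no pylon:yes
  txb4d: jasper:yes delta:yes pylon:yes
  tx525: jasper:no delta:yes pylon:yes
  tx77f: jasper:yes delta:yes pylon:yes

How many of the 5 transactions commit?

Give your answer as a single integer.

txc19: all yes -> commit (commits=1)
txb64: no from delta -> abort (commits=1)
txb4d: all yes -> commit (commits=2)
tx525: no from jasper -> abort (commits=2)
tx77f: all yes -> commit (commits=3)

Answer: 3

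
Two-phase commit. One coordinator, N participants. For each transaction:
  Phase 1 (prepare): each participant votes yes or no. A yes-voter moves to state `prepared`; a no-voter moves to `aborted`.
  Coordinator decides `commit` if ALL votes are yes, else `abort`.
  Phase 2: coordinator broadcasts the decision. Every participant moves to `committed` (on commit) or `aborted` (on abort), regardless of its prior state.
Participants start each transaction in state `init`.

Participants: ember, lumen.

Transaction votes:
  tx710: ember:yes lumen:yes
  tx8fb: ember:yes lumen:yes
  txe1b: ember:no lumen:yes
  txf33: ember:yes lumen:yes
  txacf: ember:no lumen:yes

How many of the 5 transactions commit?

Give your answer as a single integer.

tx710: all yes -> commit (commits=1)
tx8fb: all yes -> commit (commits=2)
txe1b: no from ember -> abort (commits=2)
txf33: all yes -> commit (commits=3)
txacf: no from ember -> abort (commits=3)

Answer: 3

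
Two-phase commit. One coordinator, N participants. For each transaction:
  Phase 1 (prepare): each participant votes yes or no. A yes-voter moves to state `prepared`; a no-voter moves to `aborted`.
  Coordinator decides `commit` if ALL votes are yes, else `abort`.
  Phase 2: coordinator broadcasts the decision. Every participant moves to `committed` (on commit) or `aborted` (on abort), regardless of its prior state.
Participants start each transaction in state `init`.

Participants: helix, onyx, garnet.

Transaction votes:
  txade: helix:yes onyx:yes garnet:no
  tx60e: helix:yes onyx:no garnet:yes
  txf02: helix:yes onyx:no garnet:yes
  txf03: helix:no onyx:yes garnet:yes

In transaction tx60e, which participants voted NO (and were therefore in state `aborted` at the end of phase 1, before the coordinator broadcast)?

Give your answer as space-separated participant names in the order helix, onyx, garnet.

Answer: onyx

Derivation:
Txn tx60e phase 1: helix yes -> prepared; onyx no -> aborted; garnet yes -> prepared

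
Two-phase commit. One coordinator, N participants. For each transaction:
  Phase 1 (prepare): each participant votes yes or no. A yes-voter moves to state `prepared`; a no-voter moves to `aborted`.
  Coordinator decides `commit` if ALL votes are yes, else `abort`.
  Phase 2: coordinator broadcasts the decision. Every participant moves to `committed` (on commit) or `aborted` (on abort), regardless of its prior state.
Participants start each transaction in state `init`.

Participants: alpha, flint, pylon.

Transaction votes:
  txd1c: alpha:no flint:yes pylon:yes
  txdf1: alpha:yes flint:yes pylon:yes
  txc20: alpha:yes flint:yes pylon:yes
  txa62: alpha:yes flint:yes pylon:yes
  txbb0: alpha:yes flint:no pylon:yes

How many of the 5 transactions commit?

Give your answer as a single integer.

Answer: 3

Derivation:
txd1c: no from alpha -> abort (commits=0)
txdf1: all yes -> commit (commits=1)
txc20: all yes -> commit (commits=2)
txa62: all yes -> commit (commits=3)
txbb0: no from flint -> abort (commits=3)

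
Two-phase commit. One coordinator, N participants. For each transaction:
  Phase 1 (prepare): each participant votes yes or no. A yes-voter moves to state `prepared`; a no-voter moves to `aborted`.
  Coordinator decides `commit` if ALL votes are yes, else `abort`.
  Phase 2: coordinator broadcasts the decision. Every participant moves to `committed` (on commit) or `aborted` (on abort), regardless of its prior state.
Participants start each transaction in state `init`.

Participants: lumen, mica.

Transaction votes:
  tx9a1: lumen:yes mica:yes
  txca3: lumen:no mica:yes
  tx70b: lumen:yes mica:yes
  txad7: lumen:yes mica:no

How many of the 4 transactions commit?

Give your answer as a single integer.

tx9a1: all yes -> commit (commits=1)
txca3: no from lumen -> abort (commits=1)
tx70b: all yes -> commit (commits=2)
txad7: no from mica -> abort (commits=2)

Answer: 2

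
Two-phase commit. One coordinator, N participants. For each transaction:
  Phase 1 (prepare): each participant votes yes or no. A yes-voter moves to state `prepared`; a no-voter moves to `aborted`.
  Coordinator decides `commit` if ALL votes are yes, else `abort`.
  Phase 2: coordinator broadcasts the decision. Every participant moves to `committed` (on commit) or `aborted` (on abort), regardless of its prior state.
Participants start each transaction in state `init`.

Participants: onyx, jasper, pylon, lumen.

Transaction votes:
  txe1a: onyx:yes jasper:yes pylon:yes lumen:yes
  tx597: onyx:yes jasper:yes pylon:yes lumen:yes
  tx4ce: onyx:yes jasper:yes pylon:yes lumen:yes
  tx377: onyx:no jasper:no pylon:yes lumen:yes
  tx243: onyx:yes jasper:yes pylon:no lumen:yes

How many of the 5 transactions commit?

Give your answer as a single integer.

txe1a: all yes -> commit (commits=1)
tx597: all yes -> commit (commits=2)
tx4ce: all yes -> commit (commits=3)
tx377: no from onyx, jasper -> abort (commits=3)
tx243: no from pylon -> abort (commits=3)

Answer: 3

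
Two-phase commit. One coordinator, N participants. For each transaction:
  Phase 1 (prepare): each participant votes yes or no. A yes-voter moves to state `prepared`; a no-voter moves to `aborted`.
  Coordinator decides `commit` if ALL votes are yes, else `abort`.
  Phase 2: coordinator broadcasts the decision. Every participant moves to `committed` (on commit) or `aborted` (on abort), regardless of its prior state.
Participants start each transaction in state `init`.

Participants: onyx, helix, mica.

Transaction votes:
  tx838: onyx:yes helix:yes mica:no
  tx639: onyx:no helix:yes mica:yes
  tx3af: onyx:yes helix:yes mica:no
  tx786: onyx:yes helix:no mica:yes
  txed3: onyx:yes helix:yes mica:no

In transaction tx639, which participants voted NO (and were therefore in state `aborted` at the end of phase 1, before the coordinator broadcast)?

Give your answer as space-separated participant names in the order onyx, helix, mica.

Answer: onyx

Derivation:
Txn tx639 phase 1: onyx no -> aborted; helix yes -> prepared; mica yes -> prepared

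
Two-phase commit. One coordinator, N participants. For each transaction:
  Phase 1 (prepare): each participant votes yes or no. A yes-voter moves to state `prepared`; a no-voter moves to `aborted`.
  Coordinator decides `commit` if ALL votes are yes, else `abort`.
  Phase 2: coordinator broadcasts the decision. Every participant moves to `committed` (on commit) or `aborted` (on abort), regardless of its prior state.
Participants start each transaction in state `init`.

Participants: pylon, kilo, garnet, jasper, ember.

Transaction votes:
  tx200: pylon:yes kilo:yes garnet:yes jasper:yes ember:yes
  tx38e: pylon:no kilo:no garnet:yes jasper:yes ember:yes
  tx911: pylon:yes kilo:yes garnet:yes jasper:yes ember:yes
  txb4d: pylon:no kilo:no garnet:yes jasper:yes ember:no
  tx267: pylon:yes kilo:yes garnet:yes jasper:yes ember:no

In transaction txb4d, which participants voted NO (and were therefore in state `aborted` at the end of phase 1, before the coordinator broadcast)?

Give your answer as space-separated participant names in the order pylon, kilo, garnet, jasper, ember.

Answer: pylon kilo ember

Derivation:
Txn txb4d phase 1: pylon no -> aborted; kilo no -> aborted; garnet yes -> prepared; jasper yes -> prepared; ember no -> aborted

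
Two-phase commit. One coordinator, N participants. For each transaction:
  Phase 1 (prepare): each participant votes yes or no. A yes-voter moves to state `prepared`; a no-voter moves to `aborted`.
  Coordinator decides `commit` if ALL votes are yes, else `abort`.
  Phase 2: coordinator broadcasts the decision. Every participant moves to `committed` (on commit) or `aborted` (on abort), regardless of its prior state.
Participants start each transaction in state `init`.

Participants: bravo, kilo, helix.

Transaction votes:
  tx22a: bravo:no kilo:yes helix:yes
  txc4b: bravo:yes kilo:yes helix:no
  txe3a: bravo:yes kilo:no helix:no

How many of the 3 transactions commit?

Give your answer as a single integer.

tx22a: no from bravo -> abort (commits=0)
txc4b: no from helix -> abort (commits=0)
txe3a: no from kilo, helix -> abort (commits=0)

Answer: 0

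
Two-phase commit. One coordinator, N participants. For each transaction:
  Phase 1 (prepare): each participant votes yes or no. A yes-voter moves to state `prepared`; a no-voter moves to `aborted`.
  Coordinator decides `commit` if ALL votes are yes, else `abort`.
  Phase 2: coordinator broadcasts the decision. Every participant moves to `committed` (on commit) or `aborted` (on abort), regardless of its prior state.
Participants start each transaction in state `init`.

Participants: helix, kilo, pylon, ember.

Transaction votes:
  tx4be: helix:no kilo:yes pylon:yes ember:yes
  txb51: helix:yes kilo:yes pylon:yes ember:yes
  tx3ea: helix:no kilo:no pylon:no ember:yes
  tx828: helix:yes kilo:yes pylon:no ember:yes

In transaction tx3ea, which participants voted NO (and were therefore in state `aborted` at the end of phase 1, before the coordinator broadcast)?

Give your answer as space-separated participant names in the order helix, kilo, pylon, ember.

Answer: helix kilo pylon

Derivation:
Txn tx3ea phase 1: helix no -> aborted; kilo no -> aborted; pylon no -> aborted; ember yes -> prepared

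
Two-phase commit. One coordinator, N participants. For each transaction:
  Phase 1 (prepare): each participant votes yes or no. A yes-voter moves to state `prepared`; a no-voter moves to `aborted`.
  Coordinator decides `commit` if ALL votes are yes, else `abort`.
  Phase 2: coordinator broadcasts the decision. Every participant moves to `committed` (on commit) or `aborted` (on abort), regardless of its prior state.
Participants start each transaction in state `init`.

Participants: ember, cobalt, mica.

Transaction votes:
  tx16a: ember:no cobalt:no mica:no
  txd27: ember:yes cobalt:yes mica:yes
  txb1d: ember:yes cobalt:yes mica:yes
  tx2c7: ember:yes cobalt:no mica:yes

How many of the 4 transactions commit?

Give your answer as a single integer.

tx16a: no from ember, cobalt, mica -> abort (commits=0)
txd27: all yes -> commit (commits=1)
txb1d: all yes -> commit (commits=2)
tx2c7: no from cobalt -> abort (commits=2)

Answer: 2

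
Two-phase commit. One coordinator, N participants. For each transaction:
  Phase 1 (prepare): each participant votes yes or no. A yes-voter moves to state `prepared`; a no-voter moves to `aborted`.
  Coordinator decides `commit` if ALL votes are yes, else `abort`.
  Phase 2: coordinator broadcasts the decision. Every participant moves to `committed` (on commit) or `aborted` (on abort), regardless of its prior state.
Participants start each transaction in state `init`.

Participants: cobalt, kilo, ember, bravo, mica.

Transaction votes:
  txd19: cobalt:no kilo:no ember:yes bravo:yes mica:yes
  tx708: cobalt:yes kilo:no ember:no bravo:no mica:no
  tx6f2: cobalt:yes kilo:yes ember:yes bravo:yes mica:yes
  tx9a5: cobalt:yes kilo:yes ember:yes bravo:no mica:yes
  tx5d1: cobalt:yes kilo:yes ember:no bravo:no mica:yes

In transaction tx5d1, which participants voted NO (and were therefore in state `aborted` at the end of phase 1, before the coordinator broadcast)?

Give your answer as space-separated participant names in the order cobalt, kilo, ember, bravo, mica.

Txn tx5d1 phase 1: cobalt yes -> prepared; kilo yes -> prepared; ember no -> aborted; bravo no -> aborted; mica yes -> prepared

Answer: ember bravo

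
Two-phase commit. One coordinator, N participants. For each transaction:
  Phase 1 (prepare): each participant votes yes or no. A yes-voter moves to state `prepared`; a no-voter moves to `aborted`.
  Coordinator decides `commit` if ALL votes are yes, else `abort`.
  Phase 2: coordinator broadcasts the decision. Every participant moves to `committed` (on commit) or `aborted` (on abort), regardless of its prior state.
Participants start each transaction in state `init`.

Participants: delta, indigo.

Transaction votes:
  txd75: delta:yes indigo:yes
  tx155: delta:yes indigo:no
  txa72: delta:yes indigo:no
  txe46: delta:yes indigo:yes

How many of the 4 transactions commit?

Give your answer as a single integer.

txd75: all yes -> commit (commits=1)
tx155: no from indigo -> abort (commits=1)
txa72: no from indigo -> abort (commits=1)
txe46: all yes -> commit (commits=2)

Answer: 2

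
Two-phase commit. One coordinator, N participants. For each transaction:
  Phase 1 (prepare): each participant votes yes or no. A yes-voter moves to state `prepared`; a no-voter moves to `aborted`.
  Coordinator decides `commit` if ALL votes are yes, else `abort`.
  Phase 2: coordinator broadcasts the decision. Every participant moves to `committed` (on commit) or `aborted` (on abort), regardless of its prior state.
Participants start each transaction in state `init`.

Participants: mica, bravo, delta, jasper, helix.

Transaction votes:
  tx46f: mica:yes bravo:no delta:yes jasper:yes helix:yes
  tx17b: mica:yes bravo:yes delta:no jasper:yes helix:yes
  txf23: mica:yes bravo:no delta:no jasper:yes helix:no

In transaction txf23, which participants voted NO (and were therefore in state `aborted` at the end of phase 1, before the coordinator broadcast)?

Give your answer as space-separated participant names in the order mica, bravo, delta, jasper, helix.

Answer: bravo delta helix

Derivation:
Txn txf23 phase 1: mica yes -> prepared; bravo no -> aborted; delta no -> aborted; jasper yes -> prepared; helix no -> aborted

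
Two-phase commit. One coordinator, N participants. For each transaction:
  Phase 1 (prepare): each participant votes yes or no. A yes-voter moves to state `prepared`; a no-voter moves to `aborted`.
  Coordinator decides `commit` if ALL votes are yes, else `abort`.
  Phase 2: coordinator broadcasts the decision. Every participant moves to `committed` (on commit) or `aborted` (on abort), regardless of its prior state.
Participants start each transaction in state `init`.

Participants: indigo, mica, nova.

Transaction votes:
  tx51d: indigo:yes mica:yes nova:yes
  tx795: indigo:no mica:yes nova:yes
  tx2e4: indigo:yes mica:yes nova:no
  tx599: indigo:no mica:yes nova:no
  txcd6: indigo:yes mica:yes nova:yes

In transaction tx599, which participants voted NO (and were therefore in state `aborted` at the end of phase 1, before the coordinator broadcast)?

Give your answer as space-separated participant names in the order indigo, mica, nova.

Txn tx599 phase 1: indigo no -> aborted; mica yes -> prepared; nova no -> aborted

Answer: indigo nova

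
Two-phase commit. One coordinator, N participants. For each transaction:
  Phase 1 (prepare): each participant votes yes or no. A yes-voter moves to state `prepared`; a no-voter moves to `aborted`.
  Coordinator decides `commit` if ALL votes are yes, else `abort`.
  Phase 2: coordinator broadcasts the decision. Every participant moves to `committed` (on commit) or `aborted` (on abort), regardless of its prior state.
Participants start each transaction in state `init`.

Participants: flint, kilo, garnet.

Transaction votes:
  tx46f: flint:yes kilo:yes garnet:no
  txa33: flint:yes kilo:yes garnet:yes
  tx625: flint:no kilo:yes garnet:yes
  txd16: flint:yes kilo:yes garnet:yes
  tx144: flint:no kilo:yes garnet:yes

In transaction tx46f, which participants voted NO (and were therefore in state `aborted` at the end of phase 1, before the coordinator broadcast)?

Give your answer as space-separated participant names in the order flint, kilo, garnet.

Txn tx46f phase 1: flint yes -> prepared; kilo yes -> prepared; garnet no -> aborted

Answer: garnet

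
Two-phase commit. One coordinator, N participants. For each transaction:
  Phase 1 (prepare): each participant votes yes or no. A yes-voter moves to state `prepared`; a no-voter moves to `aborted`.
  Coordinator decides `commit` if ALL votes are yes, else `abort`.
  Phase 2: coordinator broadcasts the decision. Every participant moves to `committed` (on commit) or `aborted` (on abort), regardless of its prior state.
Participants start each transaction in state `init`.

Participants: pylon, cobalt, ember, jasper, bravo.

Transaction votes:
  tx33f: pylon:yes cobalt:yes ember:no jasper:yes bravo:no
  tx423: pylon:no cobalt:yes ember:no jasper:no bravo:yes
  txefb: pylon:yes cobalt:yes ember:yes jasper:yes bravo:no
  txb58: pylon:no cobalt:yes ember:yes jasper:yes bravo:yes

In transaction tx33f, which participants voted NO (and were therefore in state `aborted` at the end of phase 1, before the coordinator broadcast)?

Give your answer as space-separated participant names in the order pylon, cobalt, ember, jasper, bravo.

Answer: ember bravo

Derivation:
Txn tx33f phase 1: pylon yes -> prepared; cobalt yes -> prepared; ember no -> aborted; jasper yes -> prepared; bravo no -> aborted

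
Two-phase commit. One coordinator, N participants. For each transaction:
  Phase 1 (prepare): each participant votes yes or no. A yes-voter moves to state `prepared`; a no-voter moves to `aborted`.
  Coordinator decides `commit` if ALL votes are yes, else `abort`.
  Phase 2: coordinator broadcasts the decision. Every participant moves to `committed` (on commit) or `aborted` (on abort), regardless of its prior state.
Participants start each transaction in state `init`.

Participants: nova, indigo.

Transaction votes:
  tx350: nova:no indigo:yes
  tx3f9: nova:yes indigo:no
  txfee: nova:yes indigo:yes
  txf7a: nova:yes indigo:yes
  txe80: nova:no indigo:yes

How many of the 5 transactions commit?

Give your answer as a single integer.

tx350: no from nova -> abort (commits=0)
tx3f9: no from indigo -> abort (commits=0)
txfee: all yes -> commit (commits=1)
txf7a: all yes -> commit (commits=2)
txe80: no from nova -> abort (commits=2)

Answer: 2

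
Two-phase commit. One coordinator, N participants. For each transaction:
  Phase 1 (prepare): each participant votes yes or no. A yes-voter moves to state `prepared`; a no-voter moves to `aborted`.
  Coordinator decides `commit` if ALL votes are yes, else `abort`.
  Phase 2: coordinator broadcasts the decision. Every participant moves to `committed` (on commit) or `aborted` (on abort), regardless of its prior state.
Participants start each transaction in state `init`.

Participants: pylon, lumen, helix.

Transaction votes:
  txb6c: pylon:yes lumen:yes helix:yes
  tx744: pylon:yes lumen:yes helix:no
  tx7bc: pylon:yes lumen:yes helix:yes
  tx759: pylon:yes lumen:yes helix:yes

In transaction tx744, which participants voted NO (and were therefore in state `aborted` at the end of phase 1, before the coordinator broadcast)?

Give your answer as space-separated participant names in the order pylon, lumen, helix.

Txn tx744 phase 1: pylon yes -> prepared; lumen yes -> prepared; helix no -> aborted

Answer: helix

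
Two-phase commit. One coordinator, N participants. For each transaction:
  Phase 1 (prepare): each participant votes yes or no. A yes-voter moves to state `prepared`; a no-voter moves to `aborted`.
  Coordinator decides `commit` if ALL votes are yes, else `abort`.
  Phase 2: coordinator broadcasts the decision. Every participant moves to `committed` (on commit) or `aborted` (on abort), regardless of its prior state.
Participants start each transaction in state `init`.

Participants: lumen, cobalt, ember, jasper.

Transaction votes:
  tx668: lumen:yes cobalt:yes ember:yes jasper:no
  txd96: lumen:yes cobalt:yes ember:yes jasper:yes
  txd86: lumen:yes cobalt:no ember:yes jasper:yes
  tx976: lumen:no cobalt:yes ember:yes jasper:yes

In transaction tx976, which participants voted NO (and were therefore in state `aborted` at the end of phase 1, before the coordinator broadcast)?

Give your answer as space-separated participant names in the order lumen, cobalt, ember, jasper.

Txn tx976 phase 1: lumen no -> aborted; cobalt yes -> prepared; ember yes -> prepared; jasper yes -> prepared

Answer: lumen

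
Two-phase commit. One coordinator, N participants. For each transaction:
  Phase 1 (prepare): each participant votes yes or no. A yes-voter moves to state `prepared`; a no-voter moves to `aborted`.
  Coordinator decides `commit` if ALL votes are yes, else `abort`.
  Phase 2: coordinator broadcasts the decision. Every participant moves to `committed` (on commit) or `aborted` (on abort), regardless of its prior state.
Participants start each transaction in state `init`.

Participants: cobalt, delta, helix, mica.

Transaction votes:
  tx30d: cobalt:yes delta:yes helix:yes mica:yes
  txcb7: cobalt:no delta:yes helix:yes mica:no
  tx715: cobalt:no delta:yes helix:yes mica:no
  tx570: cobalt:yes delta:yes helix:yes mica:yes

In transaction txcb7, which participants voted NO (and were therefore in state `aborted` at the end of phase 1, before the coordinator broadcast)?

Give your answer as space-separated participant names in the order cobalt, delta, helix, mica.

Answer: cobalt mica

Derivation:
Txn txcb7 phase 1: cobalt no -> aborted; delta yes -> prepared; helix yes -> prepared; mica no -> aborted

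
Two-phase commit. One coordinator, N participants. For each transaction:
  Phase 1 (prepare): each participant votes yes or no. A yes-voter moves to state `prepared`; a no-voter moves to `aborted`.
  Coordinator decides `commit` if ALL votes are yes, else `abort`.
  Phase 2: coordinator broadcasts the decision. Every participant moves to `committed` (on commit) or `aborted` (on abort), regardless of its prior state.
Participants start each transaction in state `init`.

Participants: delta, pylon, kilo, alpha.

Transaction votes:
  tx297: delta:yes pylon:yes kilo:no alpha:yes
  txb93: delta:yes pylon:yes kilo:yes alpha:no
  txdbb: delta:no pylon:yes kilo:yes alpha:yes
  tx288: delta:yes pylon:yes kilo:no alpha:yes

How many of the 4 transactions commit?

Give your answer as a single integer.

tx297: no from kilo -> abort (commits=0)
txb93: no from alpha -> abort (commits=0)
txdbb: no from delta -> abort (commits=0)
tx288: no from kilo -> abort (commits=0)

Answer: 0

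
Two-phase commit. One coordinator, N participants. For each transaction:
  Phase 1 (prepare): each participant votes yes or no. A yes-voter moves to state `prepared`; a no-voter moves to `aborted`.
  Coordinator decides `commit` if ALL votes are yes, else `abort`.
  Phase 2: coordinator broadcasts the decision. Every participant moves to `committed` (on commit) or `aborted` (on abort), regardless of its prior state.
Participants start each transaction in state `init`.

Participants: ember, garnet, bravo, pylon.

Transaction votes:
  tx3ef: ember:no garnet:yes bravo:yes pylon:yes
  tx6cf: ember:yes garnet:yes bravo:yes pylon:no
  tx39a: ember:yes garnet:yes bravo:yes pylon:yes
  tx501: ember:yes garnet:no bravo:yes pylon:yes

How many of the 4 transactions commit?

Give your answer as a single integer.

Answer: 1

Derivation:
tx3ef: no from ember -> abort (commits=0)
tx6cf: no from pylon -> abort (commits=0)
tx39a: all yes -> commit (commits=1)
tx501: no from garnet -> abort (commits=1)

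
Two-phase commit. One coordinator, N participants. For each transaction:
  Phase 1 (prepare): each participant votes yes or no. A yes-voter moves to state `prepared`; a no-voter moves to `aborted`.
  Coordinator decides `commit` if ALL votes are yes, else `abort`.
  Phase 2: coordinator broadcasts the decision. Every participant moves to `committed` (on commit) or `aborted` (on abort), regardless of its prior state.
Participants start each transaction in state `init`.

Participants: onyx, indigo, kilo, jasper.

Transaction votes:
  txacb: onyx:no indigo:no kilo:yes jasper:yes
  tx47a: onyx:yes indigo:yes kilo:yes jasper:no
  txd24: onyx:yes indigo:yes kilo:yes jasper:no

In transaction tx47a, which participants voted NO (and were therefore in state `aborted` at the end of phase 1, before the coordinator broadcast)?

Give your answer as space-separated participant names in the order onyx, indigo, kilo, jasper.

Txn tx47a phase 1: onyx yes -> prepared; indigo yes -> prepared; kilo yes -> prepared; jasper no -> aborted

Answer: jasper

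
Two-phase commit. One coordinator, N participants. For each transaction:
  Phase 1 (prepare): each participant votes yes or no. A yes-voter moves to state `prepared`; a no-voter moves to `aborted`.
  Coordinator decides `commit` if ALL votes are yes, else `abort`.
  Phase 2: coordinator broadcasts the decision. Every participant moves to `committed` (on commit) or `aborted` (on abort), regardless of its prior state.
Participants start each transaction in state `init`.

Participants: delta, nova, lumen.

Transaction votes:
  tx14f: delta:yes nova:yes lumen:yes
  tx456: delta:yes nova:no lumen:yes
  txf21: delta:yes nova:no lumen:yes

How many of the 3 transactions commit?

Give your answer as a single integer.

tx14f: all yes -> commit (commits=1)
tx456: no from nova -> abort (commits=1)
txf21: no from nova -> abort (commits=1)

Answer: 1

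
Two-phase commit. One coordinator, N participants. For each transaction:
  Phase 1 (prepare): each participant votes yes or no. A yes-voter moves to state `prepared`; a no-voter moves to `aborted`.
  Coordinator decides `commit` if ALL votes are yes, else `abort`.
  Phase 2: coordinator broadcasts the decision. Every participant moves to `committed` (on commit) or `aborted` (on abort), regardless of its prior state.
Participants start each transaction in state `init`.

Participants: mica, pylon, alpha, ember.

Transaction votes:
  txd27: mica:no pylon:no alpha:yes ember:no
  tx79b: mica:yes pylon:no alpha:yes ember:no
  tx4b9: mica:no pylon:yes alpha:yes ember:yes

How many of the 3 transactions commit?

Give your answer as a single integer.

Answer: 0

Derivation:
txd27: no from mica, pylon, ember -> abort (commits=0)
tx79b: no from pylon, ember -> abort (commits=0)
tx4b9: no from mica -> abort (commits=0)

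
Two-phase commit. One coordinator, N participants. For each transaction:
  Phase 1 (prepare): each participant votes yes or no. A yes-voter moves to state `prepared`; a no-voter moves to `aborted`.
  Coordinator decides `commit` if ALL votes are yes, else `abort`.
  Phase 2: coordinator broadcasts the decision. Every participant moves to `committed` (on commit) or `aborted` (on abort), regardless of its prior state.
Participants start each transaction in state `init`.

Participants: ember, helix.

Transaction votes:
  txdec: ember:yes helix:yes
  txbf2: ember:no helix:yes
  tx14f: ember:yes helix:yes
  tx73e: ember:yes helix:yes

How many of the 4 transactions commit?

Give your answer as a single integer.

txdec: all yes -> commit (commits=1)
txbf2: no from ember -> abort (commits=1)
tx14f: all yes -> commit (commits=2)
tx73e: all yes -> commit (commits=3)

Answer: 3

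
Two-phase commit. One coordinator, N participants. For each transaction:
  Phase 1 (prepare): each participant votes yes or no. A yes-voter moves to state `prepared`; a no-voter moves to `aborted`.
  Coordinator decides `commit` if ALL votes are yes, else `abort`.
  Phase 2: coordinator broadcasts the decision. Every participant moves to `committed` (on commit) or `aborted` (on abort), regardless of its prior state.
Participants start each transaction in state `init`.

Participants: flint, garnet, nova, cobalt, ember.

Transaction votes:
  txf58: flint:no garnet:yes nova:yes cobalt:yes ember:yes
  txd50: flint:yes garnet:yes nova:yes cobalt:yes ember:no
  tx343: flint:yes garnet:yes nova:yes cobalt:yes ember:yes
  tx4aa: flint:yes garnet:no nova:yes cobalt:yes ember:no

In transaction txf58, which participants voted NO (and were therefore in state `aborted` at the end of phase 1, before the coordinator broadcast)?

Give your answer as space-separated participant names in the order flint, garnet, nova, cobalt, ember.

Answer: flint

Derivation:
Txn txf58 phase 1: flint no -> aborted; garnet yes -> prepared; nova yes -> prepared; cobalt yes -> prepared; ember yes -> prepared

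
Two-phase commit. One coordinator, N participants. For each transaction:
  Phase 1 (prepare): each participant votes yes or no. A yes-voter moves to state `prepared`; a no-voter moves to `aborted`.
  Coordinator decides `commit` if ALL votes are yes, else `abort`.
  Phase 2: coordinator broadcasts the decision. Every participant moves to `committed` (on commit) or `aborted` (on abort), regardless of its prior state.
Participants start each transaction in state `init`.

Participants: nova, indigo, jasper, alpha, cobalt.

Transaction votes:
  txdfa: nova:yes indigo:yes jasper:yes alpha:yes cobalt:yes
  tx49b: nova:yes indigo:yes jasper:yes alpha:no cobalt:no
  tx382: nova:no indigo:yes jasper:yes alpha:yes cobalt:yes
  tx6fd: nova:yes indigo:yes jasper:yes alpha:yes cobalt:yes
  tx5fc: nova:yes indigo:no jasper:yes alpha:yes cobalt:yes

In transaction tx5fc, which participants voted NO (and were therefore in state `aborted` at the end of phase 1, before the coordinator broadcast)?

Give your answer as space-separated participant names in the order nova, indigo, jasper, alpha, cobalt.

Answer: indigo

Derivation:
Txn tx5fc phase 1: nova yes -> prepared; indigo no -> aborted; jasper yes -> prepared; alpha yes -> prepared; cobalt yes -> prepared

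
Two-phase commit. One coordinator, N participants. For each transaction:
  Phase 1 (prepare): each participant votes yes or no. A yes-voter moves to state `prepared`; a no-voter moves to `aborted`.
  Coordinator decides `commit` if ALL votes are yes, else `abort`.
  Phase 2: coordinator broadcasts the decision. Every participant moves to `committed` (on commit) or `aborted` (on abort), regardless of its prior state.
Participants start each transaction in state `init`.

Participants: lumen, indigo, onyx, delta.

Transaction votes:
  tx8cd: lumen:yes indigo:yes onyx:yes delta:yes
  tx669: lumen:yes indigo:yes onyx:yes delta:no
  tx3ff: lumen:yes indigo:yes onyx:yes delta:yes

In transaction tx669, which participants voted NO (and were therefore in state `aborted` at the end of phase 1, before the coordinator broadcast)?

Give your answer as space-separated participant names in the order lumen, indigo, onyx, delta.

Answer: delta

Derivation:
Txn tx669 phase 1: lumen yes -> prepared; indigo yes -> prepared; onyx yes -> prepared; delta no -> aborted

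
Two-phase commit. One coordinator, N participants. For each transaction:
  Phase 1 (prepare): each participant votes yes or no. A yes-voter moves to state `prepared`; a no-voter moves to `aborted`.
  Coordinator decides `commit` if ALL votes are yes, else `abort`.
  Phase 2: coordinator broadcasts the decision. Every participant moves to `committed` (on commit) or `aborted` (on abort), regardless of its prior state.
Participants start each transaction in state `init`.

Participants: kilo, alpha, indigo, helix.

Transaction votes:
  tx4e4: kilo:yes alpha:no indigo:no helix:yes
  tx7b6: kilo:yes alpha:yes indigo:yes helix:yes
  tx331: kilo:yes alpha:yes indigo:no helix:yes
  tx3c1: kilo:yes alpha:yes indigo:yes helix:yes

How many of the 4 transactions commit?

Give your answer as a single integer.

Answer: 2

Derivation:
tx4e4: no from alpha, indigo -> abort (commits=0)
tx7b6: all yes -> commit (commits=1)
tx331: no from indigo -> abort (commits=1)
tx3c1: all yes -> commit (commits=2)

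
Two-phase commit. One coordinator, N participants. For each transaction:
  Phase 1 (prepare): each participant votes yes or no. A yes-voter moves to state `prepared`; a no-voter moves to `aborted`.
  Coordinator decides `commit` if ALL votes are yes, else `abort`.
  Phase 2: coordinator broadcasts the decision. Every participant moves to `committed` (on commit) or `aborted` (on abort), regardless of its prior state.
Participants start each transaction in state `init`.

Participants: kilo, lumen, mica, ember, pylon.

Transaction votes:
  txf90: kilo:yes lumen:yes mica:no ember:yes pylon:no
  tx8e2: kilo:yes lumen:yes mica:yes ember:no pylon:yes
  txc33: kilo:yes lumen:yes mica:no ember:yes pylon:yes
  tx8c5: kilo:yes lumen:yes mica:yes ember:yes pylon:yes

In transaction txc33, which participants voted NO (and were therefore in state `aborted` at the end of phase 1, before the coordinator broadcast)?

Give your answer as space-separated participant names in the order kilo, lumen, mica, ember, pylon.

Answer: mica

Derivation:
Txn txc33 phase 1: kilo yes -> prepared; lumen yes -> prepared; mica no -> aborted; ember yes -> prepared; pylon yes -> prepared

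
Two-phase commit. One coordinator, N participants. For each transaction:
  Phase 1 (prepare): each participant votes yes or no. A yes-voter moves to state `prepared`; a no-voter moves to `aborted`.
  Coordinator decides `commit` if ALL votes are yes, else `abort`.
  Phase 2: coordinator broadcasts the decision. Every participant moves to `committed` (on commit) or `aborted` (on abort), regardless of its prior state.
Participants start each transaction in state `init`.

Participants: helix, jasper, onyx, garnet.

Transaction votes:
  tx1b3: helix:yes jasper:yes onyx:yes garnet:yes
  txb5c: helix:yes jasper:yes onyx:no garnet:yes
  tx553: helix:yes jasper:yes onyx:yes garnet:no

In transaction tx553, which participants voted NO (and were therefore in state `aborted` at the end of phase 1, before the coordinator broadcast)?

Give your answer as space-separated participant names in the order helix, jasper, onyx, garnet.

Answer: garnet

Derivation:
Txn tx553 phase 1: helix yes -> prepared; jasper yes -> prepared; onyx yes -> prepared; garnet no -> aborted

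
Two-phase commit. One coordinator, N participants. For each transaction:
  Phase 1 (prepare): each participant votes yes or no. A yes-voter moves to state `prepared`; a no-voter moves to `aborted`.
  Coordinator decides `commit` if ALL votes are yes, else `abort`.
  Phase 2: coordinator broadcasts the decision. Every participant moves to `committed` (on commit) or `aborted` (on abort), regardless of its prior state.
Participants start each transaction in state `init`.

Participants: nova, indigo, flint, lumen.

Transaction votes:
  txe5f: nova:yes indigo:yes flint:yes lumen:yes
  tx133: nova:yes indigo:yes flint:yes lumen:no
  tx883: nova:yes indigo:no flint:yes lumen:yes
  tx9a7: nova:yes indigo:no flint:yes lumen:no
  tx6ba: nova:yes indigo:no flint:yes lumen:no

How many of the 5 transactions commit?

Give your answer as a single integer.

Answer: 1

Derivation:
txe5f: all yes -> commit (commits=1)
tx133: no from lumen -> abort (commits=1)
tx883: no from indigo -> abort (commits=1)
tx9a7: no from indigo, lumen -> abort (commits=1)
tx6ba: no from indigo, lumen -> abort (commits=1)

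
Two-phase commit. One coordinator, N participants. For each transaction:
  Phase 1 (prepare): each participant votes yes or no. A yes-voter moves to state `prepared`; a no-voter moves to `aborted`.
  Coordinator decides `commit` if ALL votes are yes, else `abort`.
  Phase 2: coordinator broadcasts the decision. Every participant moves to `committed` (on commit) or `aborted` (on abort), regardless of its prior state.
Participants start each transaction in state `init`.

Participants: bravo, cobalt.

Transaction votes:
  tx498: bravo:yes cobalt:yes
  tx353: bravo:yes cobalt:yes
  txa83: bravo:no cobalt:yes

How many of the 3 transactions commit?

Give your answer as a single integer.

tx498: all yes -> commit (commits=1)
tx353: all yes -> commit (commits=2)
txa83: no from bravo -> abort (commits=2)

Answer: 2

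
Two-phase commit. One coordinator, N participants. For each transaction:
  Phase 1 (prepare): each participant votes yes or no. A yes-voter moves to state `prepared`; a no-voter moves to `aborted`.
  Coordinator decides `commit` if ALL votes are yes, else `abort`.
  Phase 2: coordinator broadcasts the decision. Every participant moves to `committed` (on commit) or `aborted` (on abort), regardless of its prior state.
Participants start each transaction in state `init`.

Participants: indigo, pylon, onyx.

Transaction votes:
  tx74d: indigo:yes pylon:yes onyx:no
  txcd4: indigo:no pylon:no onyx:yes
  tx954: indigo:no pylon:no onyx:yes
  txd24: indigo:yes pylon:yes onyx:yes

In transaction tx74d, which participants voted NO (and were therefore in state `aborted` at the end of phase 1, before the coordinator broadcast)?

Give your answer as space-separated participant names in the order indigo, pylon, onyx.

Txn tx74d phase 1: indigo yes -> prepared; pylon yes -> prepared; onyx no -> aborted

Answer: onyx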